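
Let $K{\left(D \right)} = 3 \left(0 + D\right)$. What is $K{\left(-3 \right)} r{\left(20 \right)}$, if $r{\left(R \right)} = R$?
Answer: $-180$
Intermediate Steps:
$K{\left(D \right)} = 3 D$
$K{\left(-3 \right)} r{\left(20 \right)} = 3 \left(-3\right) 20 = \left(-9\right) 20 = -180$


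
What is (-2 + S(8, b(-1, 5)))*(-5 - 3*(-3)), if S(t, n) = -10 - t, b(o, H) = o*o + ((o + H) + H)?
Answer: -80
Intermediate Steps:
b(o, H) = o + o² + 2*H (b(o, H) = o² + ((H + o) + H) = o² + (o + 2*H) = o + o² + 2*H)
(-2 + S(8, b(-1, 5)))*(-5 - 3*(-3)) = (-2 + (-10 - 1*8))*(-5 - 3*(-3)) = (-2 + (-10 - 8))*(-5 + 9) = (-2 - 18)*4 = -20*4 = -80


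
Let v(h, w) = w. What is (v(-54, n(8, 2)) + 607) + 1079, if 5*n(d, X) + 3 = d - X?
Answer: 8433/5 ≈ 1686.6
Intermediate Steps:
n(d, X) = -⅗ - X/5 + d/5 (n(d, X) = -⅗ + (d - X)/5 = -⅗ + (-X/5 + d/5) = -⅗ - X/5 + d/5)
(v(-54, n(8, 2)) + 607) + 1079 = ((-⅗ - ⅕*2 + (⅕)*8) + 607) + 1079 = ((-⅗ - ⅖ + 8/5) + 607) + 1079 = (⅗ + 607) + 1079 = 3038/5 + 1079 = 8433/5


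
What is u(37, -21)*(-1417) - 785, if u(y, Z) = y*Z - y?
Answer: 1152653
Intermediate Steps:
u(y, Z) = -y + Z*y (u(y, Z) = Z*y - y = -y + Z*y)
u(37, -21)*(-1417) - 785 = (37*(-1 - 21))*(-1417) - 785 = (37*(-22))*(-1417) - 785 = -814*(-1417) - 785 = 1153438 - 785 = 1152653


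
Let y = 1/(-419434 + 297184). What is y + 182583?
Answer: 22320771749/122250 ≈ 1.8258e+5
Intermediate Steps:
y = -1/122250 (y = 1/(-122250) = -1/122250 ≈ -8.1800e-6)
y + 182583 = -1/122250 + 182583 = 22320771749/122250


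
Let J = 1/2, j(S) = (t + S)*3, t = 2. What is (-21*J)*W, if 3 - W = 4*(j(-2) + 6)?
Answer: 441/2 ≈ 220.50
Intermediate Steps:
j(S) = 6 + 3*S (j(S) = (2 + S)*3 = 6 + 3*S)
W = -21 (W = 3 - 4*((6 + 3*(-2)) + 6) = 3 - 4*((6 - 6) + 6) = 3 - 4*(0 + 6) = 3 - 4*6 = 3 - 1*24 = 3 - 24 = -21)
J = ½ ≈ 0.50000
(-21*J)*W = -21*½*(-21) = -21/2*(-21) = 441/2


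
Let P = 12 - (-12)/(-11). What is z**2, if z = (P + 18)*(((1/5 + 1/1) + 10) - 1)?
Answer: 263023524/3025 ≈ 86950.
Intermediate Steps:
P = 120/11 (P = 12 - (-12)*(-1)/11 = 12 - 1*12/11 = 12 - 12/11 = 120/11 ≈ 10.909)
z = 16218/55 (z = (120/11 + 18)*(((1/5 + 1/1) + 10) - 1) = 318*(((1*(1/5) + 1*1) + 10) - 1)/11 = 318*(((1/5 + 1) + 10) - 1)/11 = 318*((6/5 + 10) - 1)/11 = 318*(56/5 - 1)/11 = (318/11)*(51/5) = 16218/55 ≈ 294.87)
z**2 = (16218/55)**2 = 263023524/3025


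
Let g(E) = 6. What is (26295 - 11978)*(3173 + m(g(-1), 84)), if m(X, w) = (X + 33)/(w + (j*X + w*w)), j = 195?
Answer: 125835305691/2770 ≈ 4.5428e+7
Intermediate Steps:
m(X, w) = (33 + X)/(w + w² + 195*X) (m(X, w) = (X + 33)/(w + (195*X + w*w)) = (33 + X)/(w + (195*X + w²)) = (33 + X)/(w + (w² + 195*X)) = (33 + X)/(w + w² + 195*X))
(26295 - 11978)*(3173 + m(g(-1), 84)) = (26295 - 11978)*(3173 + (33 + 6)/(84 + 84² + 195*6)) = 14317*(3173 + 39/(84 + 7056 + 1170)) = 14317*(3173 + 39/8310) = 14317*(3173 + (1/8310)*39) = 14317*(3173 + 13/2770) = 14317*(8789223/2770) = 125835305691/2770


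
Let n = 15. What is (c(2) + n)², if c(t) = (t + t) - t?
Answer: 289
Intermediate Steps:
c(t) = t (c(t) = 2*t - t = t)
(c(2) + n)² = (2 + 15)² = 17² = 289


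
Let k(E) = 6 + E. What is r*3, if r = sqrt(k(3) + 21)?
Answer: 3*sqrt(30) ≈ 16.432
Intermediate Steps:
r = sqrt(30) (r = sqrt((6 + 3) + 21) = sqrt(9 + 21) = sqrt(30) ≈ 5.4772)
r*3 = sqrt(30)*3 = 3*sqrt(30)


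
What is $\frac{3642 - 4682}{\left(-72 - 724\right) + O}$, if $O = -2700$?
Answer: $\frac{130}{437} \approx 0.29748$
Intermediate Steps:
$\frac{3642 - 4682}{\left(-72 - 724\right) + O} = \frac{3642 - 4682}{\left(-72 - 724\right) - 2700} = - \frac{1040}{-796 - 2700} = - \frac{1040}{-3496} = \left(-1040\right) \left(- \frac{1}{3496}\right) = \frac{130}{437}$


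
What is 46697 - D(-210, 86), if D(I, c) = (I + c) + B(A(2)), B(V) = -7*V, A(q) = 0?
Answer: 46821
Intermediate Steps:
D(I, c) = I + c (D(I, c) = (I + c) - 7*0 = (I + c) + 0 = I + c)
46697 - D(-210, 86) = 46697 - (-210 + 86) = 46697 - 1*(-124) = 46697 + 124 = 46821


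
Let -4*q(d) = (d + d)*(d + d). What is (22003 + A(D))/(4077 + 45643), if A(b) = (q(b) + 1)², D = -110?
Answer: 36601951/12430 ≈ 2944.6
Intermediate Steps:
q(d) = -d² (q(d) = -(d + d)*(d + d)/4 = -2*d*2*d/4 = -d²)
A(b) = (1 - b²)² (A(b) = (-b² + 1)² = (1 - b²)²)
(22003 + A(D))/(4077 + 45643) = (22003 + (-1 + (-110)²)²)/(4077 + 45643) = (22003 + (-1 + 12100)²)/49720 = (22003 + 12099²)*(1/49720) = (22003 + 146385801)*(1/49720) = 146407804*(1/49720) = 36601951/12430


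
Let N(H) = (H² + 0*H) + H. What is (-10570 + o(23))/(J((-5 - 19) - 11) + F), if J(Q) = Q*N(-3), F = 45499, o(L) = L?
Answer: -10547/45289 ≈ -0.23288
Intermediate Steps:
N(H) = H + H² (N(H) = (H² + 0) + H = H² + H = H + H²)
J(Q) = 6*Q (J(Q) = Q*(-3*(1 - 3)) = Q*(-3*(-2)) = Q*6 = 6*Q)
(-10570 + o(23))/(J((-5 - 19) - 11) + F) = (-10570 + 23)/(6*((-5 - 19) - 11) + 45499) = -10547/(6*(-24 - 11) + 45499) = -10547/(6*(-35) + 45499) = -10547/(-210 + 45499) = -10547/45289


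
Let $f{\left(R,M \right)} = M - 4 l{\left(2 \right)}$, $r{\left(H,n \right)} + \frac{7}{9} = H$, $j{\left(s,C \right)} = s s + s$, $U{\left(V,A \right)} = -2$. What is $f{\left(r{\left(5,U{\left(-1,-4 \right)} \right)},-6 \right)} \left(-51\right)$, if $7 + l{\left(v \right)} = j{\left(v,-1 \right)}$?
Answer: $102$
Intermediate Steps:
$j{\left(s,C \right)} = s + s^{2}$ ($j{\left(s,C \right)} = s^{2} + s = s + s^{2}$)
$l{\left(v \right)} = -7 + v \left(1 + v\right)$
$r{\left(H,n \right)} = - \frac{7}{9} + H$
$f{\left(R,M \right)} = 4 + M$ ($f{\left(R,M \right)} = M - 4 \left(-7 + 2 \left(1 + 2\right)\right) = M - 4 \left(-7 + 2 \cdot 3\right) = M - 4 \left(-7 + 6\right) = M - -4 = M + 4 = 4 + M$)
$f{\left(r{\left(5,U{\left(-1,-4 \right)} \right)},-6 \right)} \left(-51\right) = \left(4 - 6\right) \left(-51\right) = \left(-2\right) \left(-51\right) = 102$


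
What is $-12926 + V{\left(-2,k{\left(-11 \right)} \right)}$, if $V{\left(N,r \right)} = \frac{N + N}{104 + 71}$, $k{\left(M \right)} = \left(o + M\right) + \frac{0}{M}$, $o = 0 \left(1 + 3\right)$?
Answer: $- \frac{2262054}{175} \approx -12926.0$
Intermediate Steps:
$o = 0$ ($o = 0 \cdot 4 = 0$)
$k{\left(M \right)} = M$ ($k{\left(M \right)} = \left(0 + M\right) + \frac{0}{M} = M + 0 = M$)
$V{\left(N,r \right)} = \frac{2 N}{175}$
$-12926 + V{\left(-2,k{\left(-11 \right)} \right)} = -12926 + \frac{2}{175} \left(-2\right) = -12926 - \frac{4}{175} = - \frac{2262054}{175}$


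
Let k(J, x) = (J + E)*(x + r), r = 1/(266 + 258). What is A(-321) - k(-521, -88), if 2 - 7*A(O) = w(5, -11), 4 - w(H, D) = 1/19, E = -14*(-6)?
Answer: -2680036819/69692 ≈ -38455.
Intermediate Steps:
E = 84
w(H, D) = 75/19 (w(H, D) = 4 - 1/19 = 75/19)
r = 1/524 ≈ 0.0019084
A(O) = -37/133 (A(O) = 2/7 - ⅐*75/19 = 2/7 - 75/133 = -37/133)
k(J, x) = (84 + J)*(1/524 + x) (k(J, x) = (J + 84)*(x + 1/524) = (84 + J)*(1/524 + x))
A(-321) - k(-521, -88) = -37/133 - (21/131 + 84*(-88) + (1/524)*(-521) - 521*(-88)) = -37/133 - (21/131 - 7392 - 521/524 + 45848) = -37/133 - 1*20150507/524 = -37/133 - 20150507/524 = -2680036819/69692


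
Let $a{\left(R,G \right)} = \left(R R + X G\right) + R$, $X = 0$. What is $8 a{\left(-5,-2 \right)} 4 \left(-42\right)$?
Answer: $-26880$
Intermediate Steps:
$a{\left(R,G \right)} = R + R^{2}$ ($a{\left(R,G \right)} = \left(R R + 0 G\right) + R = \left(R^{2} + 0\right) + R = R^{2} + R = R + R^{2}$)
$8 a{\left(-5,-2 \right)} 4 \left(-42\right) = 8 - 5 \left(1 - 5\right) 4 \left(-42\right) = 8 \left(-5\right) \left(-4\right) 4 \left(-42\right) = 8 \cdot 20 \cdot 4 \left(-42\right) = 8 \cdot 80 \left(-42\right) = 640 \left(-42\right) = -26880$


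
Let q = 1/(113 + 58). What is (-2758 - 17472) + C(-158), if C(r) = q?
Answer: -3459329/171 ≈ -20230.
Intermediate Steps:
q = 1/171 ≈ 0.0058480
C(r) = 1/171
(-2758 - 17472) + C(-158) = (-2758 - 17472) + 1/171 = -20230 + 1/171 = -3459329/171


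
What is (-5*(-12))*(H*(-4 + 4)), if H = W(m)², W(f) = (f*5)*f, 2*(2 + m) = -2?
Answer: 0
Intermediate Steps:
m = -3 (m = -2 + (½)*(-2) = -2 - 1 = -3)
W(f) = 5*f² (W(f) = (5*f)*f = 5*f²)
H = 2025 (H = (5*(-3)²)² = (5*9)² = 45² = 2025)
(-5*(-12))*(H*(-4 + 4)) = (-5*(-12))*(2025*(-4 + 4)) = 60*(2025*0) = 60*0 = 0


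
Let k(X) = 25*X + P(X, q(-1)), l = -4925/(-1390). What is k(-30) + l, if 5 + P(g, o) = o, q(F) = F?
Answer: -209183/278 ≈ -752.46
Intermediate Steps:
l = 985/278 (l = -4925*(-1/1390) = 985/278 ≈ 3.5432)
P(g, o) = -5 + o
k(X) = -6 + 25*X (k(X) = 25*X + (-5 - 1) = 25*X - 6 = -6 + 25*X)
k(-30) + l = (-6 + 25*(-30)) + 985/278 = (-6 - 750) + 985/278 = -756 + 985/278 = -209183/278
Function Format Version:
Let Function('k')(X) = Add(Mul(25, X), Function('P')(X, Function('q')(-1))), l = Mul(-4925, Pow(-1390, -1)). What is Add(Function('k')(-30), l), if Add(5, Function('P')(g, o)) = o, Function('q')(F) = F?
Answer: Rational(-209183, 278) ≈ -752.46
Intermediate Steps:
l = Rational(985, 278) (l = Mul(-4925, Rational(-1, 1390)) = Rational(985, 278) ≈ 3.5432)
Function('P')(g, o) = Add(-5, o)
Function('k')(X) = Add(-6, Mul(25, X)) (Function('k')(X) = Add(Mul(25, X), Add(-5, -1)) = Add(Mul(25, X), -6) = Add(-6, Mul(25, X)))
Add(Function('k')(-30), l) = Add(Add(-6, Mul(25, -30)), Rational(985, 278)) = Add(Add(-6, -750), Rational(985, 278)) = Add(-756, Rational(985, 278)) = Rational(-209183, 278)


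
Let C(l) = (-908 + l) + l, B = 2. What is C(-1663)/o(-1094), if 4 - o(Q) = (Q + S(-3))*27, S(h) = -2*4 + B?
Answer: -2117/14852 ≈ -0.14254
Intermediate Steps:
S(h) = -6 (S(h) = -2*4 + 2 = -8 + 2 = -6)
o(Q) = 166 - 27*Q (o(Q) = 4 - (Q - 6)*27 = 4 - (-6 + Q)*27 = 4 - (-162 + 27*Q) = 4 + (162 - 27*Q) = 166 - 27*Q)
C(l) = -908 + 2*l
C(-1663)/o(-1094) = (-908 + 2*(-1663))/(166 - 27*(-1094)) = (-908 - 3326)/(166 + 29538) = -4234/29704 = -4234*1/29704 = -2117/14852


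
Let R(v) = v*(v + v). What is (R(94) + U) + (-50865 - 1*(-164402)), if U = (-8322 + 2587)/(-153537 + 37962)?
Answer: 3032897182/23115 ≈ 1.3121e+5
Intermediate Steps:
R(v) = 2*v**2 (R(v) = v*(2*v) = 2*v**2)
U = 1147/23115 (U = -5735/(-115575) = -5735*(-1/115575) = 1147/23115 ≈ 0.049621)
(R(94) + U) + (-50865 - 1*(-164402)) = (2*94**2 + 1147/23115) + (-50865 - 1*(-164402)) = (2*8836 + 1147/23115) + (-50865 + 164402) = (17672 + 1147/23115) + 113537 = 408489427/23115 + 113537 = 3032897182/23115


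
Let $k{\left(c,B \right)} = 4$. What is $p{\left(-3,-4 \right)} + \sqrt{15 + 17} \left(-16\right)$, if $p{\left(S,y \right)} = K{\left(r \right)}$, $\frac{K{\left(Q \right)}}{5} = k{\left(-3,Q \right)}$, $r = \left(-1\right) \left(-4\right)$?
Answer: $20 - 64 \sqrt{2} \approx -70.51$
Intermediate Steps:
$r = 4$
$K{\left(Q \right)} = 20$ ($K{\left(Q \right)} = 5 \cdot 4 = 20$)
$p{\left(S,y \right)} = 20$
$p{\left(-3,-4 \right)} + \sqrt{15 + 17} \left(-16\right) = 20 + \sqrt{15 + 17} \left(-16\right) = 20 + \sqrt{32} \left(-16\right) = 20 + 4 \sqrt{2} \left(-16\right) = 20 - 64 \sqrt{2}$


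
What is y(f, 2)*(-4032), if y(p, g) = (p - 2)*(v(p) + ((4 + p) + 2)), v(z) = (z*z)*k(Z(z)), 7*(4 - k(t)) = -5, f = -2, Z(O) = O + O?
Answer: 368640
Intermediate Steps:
Z(O) = 2*O
k(t) = 33/7 (k(t) = 4 - 1/7*(-5) = 4 + 5/7 = 33/7)
v(z) = 33*z**2/7 (v(z) = (z*z)*(33/7) = z**2*(33/7) = 33*z**2/7)
y(p, g) = (-2 + p)*(6 + p + 33*p**2/7) (y(p, g) = (p - 2)*(33*p**2/7 + ((4 + p) + 2)) = (-2 + p)*(33*p**2/7 + (6 + p)) = (-2 + p)*(6 + p + 33*p**2/7))
y(f, 2)*(-4032) = (-12 + 4*(-2) - 59/7*(-2)**2 + (33/7)*(-2)**3)*(-4032) = (-12 - 8 - 59/7*4 + (33/7)*(-8))*(-4032) = (-12 - 8 - 236/7 - 264/7)*(-4032) = -640/7*(-4032) = 368640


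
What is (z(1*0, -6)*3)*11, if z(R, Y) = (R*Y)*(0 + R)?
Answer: 0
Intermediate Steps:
z(R, Y) = Y*R**2 (z(R, Y) = (R*Y)*R = Y*R**2)
(z(1*0, -6)*3)*11 = (-6*(1*0)**2*3)*11 = (-6*0**2*3)*11 = (-6*0*3)*11 = (0*3)*11 = 0*11 = 0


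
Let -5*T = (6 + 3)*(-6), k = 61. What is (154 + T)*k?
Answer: 50264/5 ≈ 10053.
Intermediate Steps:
T = 54/5 (T = -(6 + 3)*(-6)/5 = -9*(-6)/5 = -⅕*(-54) = 54/5 ≈ 10.800)
(154 + T)*k = (154 + 54/5)*61 = (824/5)*61 = 50264/5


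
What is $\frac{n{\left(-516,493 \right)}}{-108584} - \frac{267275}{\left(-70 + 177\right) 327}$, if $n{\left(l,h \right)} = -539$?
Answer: $- \frac{591896521}{77535624} \approx -7.6339$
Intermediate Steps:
$\frac{n{\left(-516,493 \right)}}{-108584} - \frac{267275}{\left(-70 + 177\right) 327} = - \frac{539}{-108584} - \frac{267275}{\left(-70 + 177\right) 327} = \left(-539\right) \left(- \frac{1}{108584}\right) - \frac{267275}{107 \cdot 327} = \frac{11}{2216} - \frac{267275}{34989} = - \frac{591896521}{77535624}$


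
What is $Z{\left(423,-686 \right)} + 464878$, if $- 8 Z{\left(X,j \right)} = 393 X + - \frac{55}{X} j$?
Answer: $\frac{1502790325}{3384} \approx 4.4409 \cdot 10^{5}$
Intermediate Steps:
$Z{\left(X,j \right)} = - \frac{393 X}{8} + \frac{55 j}{8 X}$ ($Z{\left(X,j \right)} = - \frac{393 X + - \frac{55}{X} j}{8} = - \frac{393 X - \frac{55 j}{X}}{8} = - \frac{393 X}{8} + \frac{55 j}{8 X}$)
$Z{\left(423,-686 \right)} + 464878 = \frac{- 393 \cdot 423^{2} + 55 \left(-686\right)}{8 \cdot 423} + 464878 = \frac{1}{8} \cdot \frac{1}{423} \left(\left(-393\right) 178929 - 37730\right) + 464878 = \frac{1}{8} \cdot \frac{1}{423} \left(-70319097 - 37730\right) + 464878 = \frac{1}{8} \cdot \frac{1}{423} \left(-70356827\right) + 464878 = - \frac{70356827}{3384} + 464878 = \frac{1502790325}{3384}$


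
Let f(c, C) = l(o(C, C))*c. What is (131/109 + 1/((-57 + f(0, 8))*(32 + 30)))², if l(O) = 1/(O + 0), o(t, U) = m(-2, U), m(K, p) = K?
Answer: 214225494025/148383662436 ≈ 1.4437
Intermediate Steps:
o(t, U) = -2
l(O) = 1/O
f(c, C) = -c/2 (f(c, C) = c/(-2) = -c/2)
(131/109 + 1/((-57 + f(0, 8))*(32 + 30)))² = (131/109 + 1/((-57 - ½*0)*(32 + 30)))² = (131*(1/109) + 1/((-57 + 0)*62))² = (131/109 + 1/(-57*62))² = (131/109 + 1/(-3534))² = (131/109 - 1/3534)² = (462845/385206)² = 214225494025/148383662436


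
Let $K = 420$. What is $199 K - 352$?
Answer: $83228$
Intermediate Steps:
$199 K - 352 = 199 \cdot 420 - 352 = 83580 - 352 = 83228$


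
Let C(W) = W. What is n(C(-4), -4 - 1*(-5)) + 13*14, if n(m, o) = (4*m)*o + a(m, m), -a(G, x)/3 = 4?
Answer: 154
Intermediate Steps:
a(G, x) = -12 (a(G, x) = -3*4 = -12)
n(m, o) = -12 + 4*m*o (n(m, o) = (4*m)*o - 12 = 4*m*o - 12 = -12 + 4*m*o)
n(C(-4), -4 - 1*(-5)) + 13*14 = (-12 + 4*(-4)*(-4 - 1*(-5))) + 13*14 = (-12 + 4*(-4)*(-4 + 5)) + 182 = (-12 + 4*(-4)*1) + 182 = (-12 - 16) + 182 = -28 + 182 = 154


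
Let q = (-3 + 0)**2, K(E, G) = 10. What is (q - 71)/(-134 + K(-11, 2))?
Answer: 1/2 ≈ 0.50000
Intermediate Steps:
q = 9 (q = (-3)**2 = 9)
(q - 71)/(-134 + K(-11, 2)) = (9 - 71)/(-134 + 10) = -62/(-124) = -62*(-1/124) = 1/2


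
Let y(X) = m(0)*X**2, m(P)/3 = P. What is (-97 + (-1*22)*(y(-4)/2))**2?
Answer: 9409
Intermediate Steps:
m(P) = 3*P
y(X) = 0 (y(X) = (3*0)*X**2 = 0*X**2 = 0)
(-97 + (-1*22)*(y(-4)/2))**2 = (-97 + (-1*22)*(0/2))**2 = (-97 - 0/2)**2 = (-97 - 22*0)**2 = (-97 + 0)**2 = (-97)**2 = 9409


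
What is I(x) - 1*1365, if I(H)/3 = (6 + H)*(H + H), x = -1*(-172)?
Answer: 182331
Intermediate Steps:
x = 172
I(H) = 6*H*(6 + H) (I(H) = 3*((6 + H)*(H + H)) = 3*((6 + H)*(2*H)) = 3*(2*H*(6 + H)) = 6*H*(6 + H))
I(x) - 1*1365 = 6*172*(6 + 172) - 1*1365 = 6*172*178 - 1365 = 183696 - 1365 = 182331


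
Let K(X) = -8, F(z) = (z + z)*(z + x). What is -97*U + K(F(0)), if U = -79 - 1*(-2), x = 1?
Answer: 7461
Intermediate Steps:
U = -77 (U = -79 + 2 = -77)
F(z) = 2*z*(1 + z) (F(z) = (z + z)*(z + 1) = (2*z)*(1 + z) = 2*z*(1 + z))
-97*U + K(F(0)) = -97*(-77) - 8 = 7469 - 8 = 7461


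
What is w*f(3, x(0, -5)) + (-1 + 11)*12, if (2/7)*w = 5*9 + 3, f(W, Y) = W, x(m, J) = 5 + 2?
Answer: 624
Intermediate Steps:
x(m, J) = 7
w = 168 (w = 7*(5*9 + 3)/2 = 7*(45 + 3)/2 = (7/2)*48 = 168)
w*f(3, x(0, -5)) + (-1 + 11)*12 = 168*3 + (-1 + 11)*12 = 504 + 10*12 = 504 + 120 = 624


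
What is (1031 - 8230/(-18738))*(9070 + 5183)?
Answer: 45911545054/3123 ≈ 1.4701e+7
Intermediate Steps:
(1031 - 8230/(-18738))*(9070 + 5183) = (1031 - 8230*(-1/18738))*14253 = (1031 + 4115/9369)*14253 = (9663554/9369)*14253 = 45911545054/3123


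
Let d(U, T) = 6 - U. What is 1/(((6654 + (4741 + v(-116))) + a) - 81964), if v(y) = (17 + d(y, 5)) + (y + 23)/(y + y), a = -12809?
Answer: -232/19311355 ≈ -1.2014e-5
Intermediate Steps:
v(y) = 23 - y + (23 + y)/(2*y) (v(y) = (17 + (6 - y)) + (y + 23)/(y + y) = (23 - y) + (23 + y)/((2*y)) = (23 - y) + (23 + y)*(1/(2*y)) = (23 - y) + (23 + y)/(2*y) = 23 - y + (23 + y)/(2*y))
1/(((6654 + (4741 + v(-116))) + a) - 81964) = 1/(((6654 + (4741 + (47/2 - 1*(-116) + (23/2)/(-116)))) - 12809) - 81964) = 1/(((6654 + (4741 + (47/2 + 116 + (23/2)*(-1/116)))) - 12809) - 81964) = 1/(((6654 + (4741 + (47/2 + 116 - 23/232))) - 12809) - 81964) = 1/(((6654 + (4741 + 32341/232)) - 12809) - 81964) = 1/(((6654 + 1132253/232) - 12809) - 81964) = 1/((2675981/232 - 12809) - 81964) = 1/(-295707/232 - 81964) = 1/(-19311355/232) = -232/19311355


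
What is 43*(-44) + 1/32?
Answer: -60543/32 ≈ -1892.0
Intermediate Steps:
43*(-44) + 1/32 = -1892 + 1/32 = -60543/32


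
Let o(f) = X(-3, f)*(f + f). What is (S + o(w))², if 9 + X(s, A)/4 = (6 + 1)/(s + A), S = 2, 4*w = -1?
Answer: 99856/169 ≈ 590.86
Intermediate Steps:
w = -¼ (w = (¼)*(-1) = -¼ ≈ -0.25000)
X(s, A) = -36 + 28/(A + s) (X(s, A) = -36 + 4*((6 + 1)/(s + A)) = -36 + 4*(7/(A + s)) = -36 + 28/(A + s))
o(f) = 8*f*(34 - 9*f)/(-3 + f) (o(f) = (4*(7 - 9*f - 9*(-3))/(f - 3))*(f + f) = (4*(7 - 9*f + 27)/(-3 + f))*(2*f) = (4*(34 - 9*f)/(-3 + f))*(2*f) = 8*f*(34 - 9*f)/(-3 + f))
(S + o(w))² = (2 + 8*(-¼)*(34 - 9*(-¼))/(-3 - ¼))² = (2 + 8*(-¼)*(34 + 9/4)/(-13/4))² = (2 + 8*(-¼)*(-4/13)*(145/4))² = (2 + 290/13)² = (316/13)² = 99856/169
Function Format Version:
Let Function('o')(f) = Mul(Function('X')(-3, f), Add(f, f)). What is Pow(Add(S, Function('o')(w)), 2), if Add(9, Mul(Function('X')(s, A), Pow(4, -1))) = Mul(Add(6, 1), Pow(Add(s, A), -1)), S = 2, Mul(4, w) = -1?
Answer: Rational(99856, 169) ≈ 590.86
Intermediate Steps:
w = Rational(-1, 4) (w = Mul(Rational(1, 4), -1) = Rational(-1, 4) ≈ -0.25000)
Function('X')(s, A) = Add(-36, Mul(28, Pow(Add(A, s), -1))) (Function('X')(s, A) = Add(-36, Mul(4, Mul(Add(6, 1), Pow(Add(s, A), -1)))) = Add(-36, Mul(4, Mul(7, Pow(Add(A, s), -1)))) = Add(-36, Mul(28, Pow(Add(A, s), -1))))
Function('o')(f) = Mul(8, f, Pow(Add(-3, f), -1), Add(34, Mul(-9, f))) (Function('o')(f) = Mul(Mul(4, Pow(Add(f, -3), -1), Add(7, Mul(-9, f), Mul(-9, -3))), Add(f, f)) = Mul(Mul(4, Pow(Add(-3, f), -1), Add(7, Mul(-9, f), 27)), Mul(2, f)) = Mul(Mul(4, Pow(Add(-3, f), -1), Add(34, Mul(-9, f))), Mul(2, f)) = Mul(8, f, Pow(Add(-3, f), -1), Add(34, Mul(-9, f))))
Pow(Add(S, Function('o')(w)), 2) = Pow(Add(2, Mul(8, Rational(-1, 4), Pow(Add(-3, Rational(-1, 4)), -1), Add(34, Mul(-9, Rational(-1, 4))))), 2) = Pow(Add(2, Mul(8, Rational(-1, 4), Pow(Rational(-13, 4), -1), Add(34, Rational(9, 4)))), 2) = Pow(Add(2, Mul(8, Rational(-1, 4), Rational(-4, 13), Rational(145, 4))), 2) = Pow(Add(2, Rational(290, 13)), 2) = Pow(Rational(316, 13), 2) = Rational(99856, 169)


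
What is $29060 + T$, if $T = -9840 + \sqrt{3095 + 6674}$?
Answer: $19220 + \sqrt{9769} \approx 19319.0$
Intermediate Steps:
$T = -9840 + \sqrt{9769} \approx -9741.2$
$29060 + T = 29060 - \left(9840 - \sqrt{9769}\right) = 19220 + \sqrt{9769}$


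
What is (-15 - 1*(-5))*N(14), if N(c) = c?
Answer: -140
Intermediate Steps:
(-15 - 1*(-5))*N(14) = (-15 - 1*(-5))*14 = (-15 + 5)*14 = -10*14 = -140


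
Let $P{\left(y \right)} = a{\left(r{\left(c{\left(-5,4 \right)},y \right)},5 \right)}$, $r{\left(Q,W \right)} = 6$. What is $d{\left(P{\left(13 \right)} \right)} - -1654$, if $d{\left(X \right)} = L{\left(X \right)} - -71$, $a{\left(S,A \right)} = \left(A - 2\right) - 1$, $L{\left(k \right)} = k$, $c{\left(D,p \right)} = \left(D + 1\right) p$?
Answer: $1727$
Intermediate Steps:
$c{\left(D,p \right)} = p \left(1 + D\right)$ ($c{\left(D,p \right)} = \left(1 + D\right) p = p \left(1 + D\right)$)
$a{\left(S,A \right)} = -3 + A$ ($a{\left(S,A \right)} = \left(-2 + A\right) - 1 = -3 + A$)
$P{\left(y \right)} = 2$ ($P{\left(y \right)} = -3 + 5 = 2$)
$d{\left(X \right)} = 71 + X$ ($d{\left(X \right)} = X - -71 = X + 71 = 71 + X$)
$d{\left(P{\left(13 \right)} \right)} - -1654 = \left(71 + 2\right) - -1654 = 73 + 1654 = 1727$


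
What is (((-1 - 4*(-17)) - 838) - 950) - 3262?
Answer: -4983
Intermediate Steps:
(((-1 - 4*(-17)) - 838) - 950) - 3262 = (((-1 + 68) - 838) - 950) - 3262 = ((67 - 838) - 950) - 3262 = (-771 - 950) - 3262 = -1721 - 3262 = -4983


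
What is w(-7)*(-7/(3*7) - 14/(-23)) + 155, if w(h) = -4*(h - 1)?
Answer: 11303/69 ≈ 163.81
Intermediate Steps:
w(h) = 4 - 4*h (w(h) = -4*(-1 + h) = 4 - 4*h)
w(-7)*(-7/(3*7) - 14/(-23)) + 155 = (4 - 4*(-7))*(-7/(3*7) - 14/(-23)) + 155 = (4 + 28)*(-7/21 - 14*(-1/23)) + 155 = 32*(-7*1/21 + 14/23) + 155 = 32*(-⅓ + 14/23) + 155 = 32*(19/69) + 155 = 608/69 + 155 = 11303/69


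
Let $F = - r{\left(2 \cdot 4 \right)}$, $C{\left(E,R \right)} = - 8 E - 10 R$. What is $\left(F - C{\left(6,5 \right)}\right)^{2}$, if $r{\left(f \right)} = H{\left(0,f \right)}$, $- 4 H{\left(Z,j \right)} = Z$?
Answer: $9604$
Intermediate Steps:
$H{\left(Z,j \right)} = - \frac{Z}{4}$
$r{\left(f \right)} = 0$ ($r{\left(f \right)} = \left(- \frac{1}{4}\right) 0 = 0$)
$C{\left(E,R \right)} = - 10 R - 8 E$
$F = 0$ ($F = \left(-1\right) 0 = 0$)
$\left(F - C{\left(6,5 \right)}\right)^{2} = \left(0 - \left(\left(-10\right) 5 - 48\right)\right)^{2} = \left(0 - \left(-50 - 48\right)\right)^{2} = \left(0 - -98\right)^{2} = \left(0 + 98\right)^{2} = 98^{2} = 9604$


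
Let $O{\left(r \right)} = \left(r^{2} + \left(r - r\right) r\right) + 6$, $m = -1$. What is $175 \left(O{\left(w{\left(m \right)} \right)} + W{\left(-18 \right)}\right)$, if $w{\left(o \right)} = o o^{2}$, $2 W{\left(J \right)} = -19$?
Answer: $- \frac{875}{2} \approx -437.5$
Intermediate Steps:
$W{\left(J \right)} = - \frac{19}{2}$ ($W{\left(J \right)} = \frac{1}{2} \left(-19\right) = - \frac{19}{2}$)
$w{\left(o \right)} = o^{3}$
$O{\left(r \right)} = 6 + r^{2}$ ($O{\left(r \right)} = \left(r^{2} + 0 r\right) + 6 = \left(r^{2} + 0\right) + 6 = r^{2} + 6 = 6 + r^{2}$)
$175 \left(O{\left(w{\left(m \right)} \right)} + W{\left(-18 \right)}\right) = 175 \left(\left(6 + \left(\left(-1\right)^{3}\right)^{2}\right) - \frac{19}{2}\right) = 175 \left(\left(6 + \left(-1\right)^{2}\right) - \frac{19}{2}\right) = 175 \left(\left(6 + 1\right) - \frac{19}{2}\right) = 175 \left(7 - \frac{19}{2}\right) = 175 \left(- \frac{5}{2}\right) = - \frac{875}{2}$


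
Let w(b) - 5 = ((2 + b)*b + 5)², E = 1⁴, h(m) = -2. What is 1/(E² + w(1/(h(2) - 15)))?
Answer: 83521/2494870 ≈ 0.033477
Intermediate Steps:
E = 1
w(b) = 5 + (5 + b*(2 + b))² (w(b) = 5 + ((2 + b)*b + 5)² = 5 + (b*(2 + b) + 5)² = 5 + (5 + b*(2 + b))²)
1/(E² + w(1/(h(2) - 15))) = 1/(1² + (5 + (5 + (1/(-2 - 15))² + 2/(-2 - 15))²)) = 1/(1 + (5 + (5 + (1/(-17))² + 2/(-17))²)) = 1/(1 + (5 + (5 + (-1/17)² + 2*(-1/17))²)) = 1/(1 + (5 + (5 + 1/289 - 2/17)²)) = 1/(1 + (5 + (1412/289)²)) = 1/(1 + (5 + 1993744/83521)) = 1/(1 + 2411349/83521) = 1/(2494870/83521) = 83521/2494870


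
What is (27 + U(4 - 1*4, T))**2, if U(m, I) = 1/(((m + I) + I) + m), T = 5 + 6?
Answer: 354025/484 ≈ 731.46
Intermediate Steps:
T = 11
U(m, I) = 1/(2*I + 2*m) (U(m, I) = 1/(((I + m) + I) + m) = 1/((m + 2*I) + m) = 1/(2*I + 2*m))
(27 + U(4 - 1*4, T))**2 = (27 + 1/(2*(11 + (4 - 1*4))))**2 = (27 + 1/(2*(11 + (4 - 4))))**2 = (27 + 1/(2*(11 + 0)))**2 = (27 + (1/2)/11)**2 = (27 + (1/2)*(1/11))**2 = (27 + 1/22)**2 = (595/22)**2 = 354025/484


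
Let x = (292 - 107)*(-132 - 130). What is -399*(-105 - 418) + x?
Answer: 160207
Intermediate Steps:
x = -48470 (x = 185*(-262) = -48470)
-399*(-105 - 418) + x = -399*(-105 - 418) - 48470 = -399*(-523) - 48470 = 208677 - 48470 = 160207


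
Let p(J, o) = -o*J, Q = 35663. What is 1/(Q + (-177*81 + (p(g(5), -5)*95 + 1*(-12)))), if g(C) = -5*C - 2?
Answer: 1/8489 ≈ 0.00011780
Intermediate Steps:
g(C) = -2 - 5*C
p(J, o) = -J*o
1/(Q + (-177*81 + (p(g(5), -5)*95 + 1*(-12)))) = 1/(35663 + (-177*81 + (-1*(-2 - 5*5)*(-5)*95 + 1*(-12)))) = 1/(35663 + (-14337 + (-1*(-2 - 25)*(-5)*95 - 12))) = 1/(35663 + (-14337 + (-1*(-27)*(-5)*95 - 12))) = 1/(35663 + (-14337 + (-135*95 - 12))) = 1/(35663 + (-14337 + (-12825 - 12))) = 1/(35663 + (-14337 - 12837)) = 1/(35663 - 27174) = 1/8489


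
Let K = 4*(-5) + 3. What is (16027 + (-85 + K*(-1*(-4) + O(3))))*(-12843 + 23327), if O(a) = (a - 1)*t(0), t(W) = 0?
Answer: 166423016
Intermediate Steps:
K = -17 (K = -20 + 3 = -17)
O(a) = 0 (O(a) = (a - 1)*0 = (-1 + a)*0 = 0)
(16027 + (-85 + K*(-1*(-4) + O(3))))*(-12843 + 23327) = (16027 + (-85 - 17*(-1*(-4) + 0)))*(-12843 + 23327) = (16027 + (-85 - 17*(4 + 0)))*10484 = (16027 + (-85 - 17*4))*10484 = (16027 + (-85 - 68))*10484 = (16027 - 153)*10484 = 15874*10484 = 166423016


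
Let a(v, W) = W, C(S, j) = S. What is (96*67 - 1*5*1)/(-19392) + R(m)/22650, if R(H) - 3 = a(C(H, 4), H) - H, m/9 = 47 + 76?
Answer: -24252229/73204800 ≈ -0.33129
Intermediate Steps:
m = 1107 (m = 9*(47 + 76) = 9*123 = 1107)
R(H) = 3 (R(H) = 3 + (H - H) = 3 + 0 = 3)
(96*67 - 1*5*1)/(-19392) + R(m)/22650 = (96*67 - 1*5*1)/(-19392) + 3/22650 = (6432 - 5*1)*(-1/19392) + 3*(1/22650) = (6432 - 5)*(-1/19392) + 1/7550 = 6427*(-1/19392) + 1/7550 = -6427/19392 + 1/7550 = -24252229/73204800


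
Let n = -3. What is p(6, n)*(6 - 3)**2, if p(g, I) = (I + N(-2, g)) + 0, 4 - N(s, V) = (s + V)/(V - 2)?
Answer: 0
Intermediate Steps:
N(s, V) = 4 - (V + s)/(-2 + V) (N(s, V) = 4 - (s + V)/(V - 2) = 4 - (V + s)/(-2 + V))
p(g, I) = I + (-6 + 3*g)/(-2 + g) (p(g, I) = (I + (-8 - 1*(-2) + 3*g)/(-2 + g)) + 0 = (I + (-8 + 2 + 3*g)/(-2 + g)) + 0 = (I + (-6 + 3*g)/(-2 + g)) + 0 = I + (-6 + 3*g)/(-2 + g))
p(6, n)*(6 - 3)**2 = (3 - 3)*(6 - 3)**2 = 0*3**2 = 0*9 = 0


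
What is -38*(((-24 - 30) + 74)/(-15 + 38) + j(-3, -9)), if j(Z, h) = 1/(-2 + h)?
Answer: -7486/253 ≈ -29.589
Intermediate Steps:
-38*(((-24 - 30) + 74)/(-15 + 38) + j(-3, -9)) = -38*(((-24 - 30) + 74)/(-15 + 38) + 1/(-2 - 9)) = -38*((-54 + 74)/23 + 1/(-11)) = -38*(20*(1/23) - 1/11) = -38*(20/23 - 1/11) = -38*197/253 = -7486/253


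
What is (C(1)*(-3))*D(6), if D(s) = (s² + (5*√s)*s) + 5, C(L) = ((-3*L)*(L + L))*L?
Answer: 738 + 540*√6 ≈ 2060.7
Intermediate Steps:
C(L) = -6*L³ (C(L) = ((-3*L)*(2*L))*L = (-6*L²)*L = -6*L³)
D(s) = 5 + s² + 5*s^(3/2) (D(s) = (s² + 5*s^(3/2)) + 5 = 5 + s² + 5*s^(3/2))
(C(1)*(-3))*D(6) = (-6*1³*(-3))*(5 + 6² + 5*6^(3/2)) = (-6*1*(-3))*(5 + 36 + 5*(6*√6)) = (-6*(-3))*(5 + 36 + 30*√6) = 18*(41 + 30*√6) = 738 + 540*√6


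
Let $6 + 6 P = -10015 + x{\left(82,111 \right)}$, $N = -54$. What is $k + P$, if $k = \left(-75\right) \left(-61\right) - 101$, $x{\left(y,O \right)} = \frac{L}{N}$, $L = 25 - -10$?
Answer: $\frac{908407}{324} \approx 2803.7$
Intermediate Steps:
$L = 35$ ($L = 25 + 10 = 35$)
$x{\left(y,O \right)} = - \frac{35}{54}$ ($x{\left(y,O \right)} = \frac{35}{-54} = 35 \left(- \frac{1}{54}\right) = - \frac{35}{54}$)
$k = 4474$ ($k = 4575 - 101 = 4474$)
$P = - \frac{541169}{324}$ ($P = -1 + \frac{-10015 - \frac{35}{54}}{6} = -1 + \frac{1}{6} \left(- \frac{540845}{54}\right) = -1 - \frac{540845}{324} = - \frac{541169}{324} \approx -1670.3$)
$k + P = 4474 - \frac{541169}{324} = \frac{908407}{324}$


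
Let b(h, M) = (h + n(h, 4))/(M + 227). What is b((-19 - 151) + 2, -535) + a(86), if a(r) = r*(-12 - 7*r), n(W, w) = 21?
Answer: -2323355/44 ≈ -52804.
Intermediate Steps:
b(h, M) = (21 + h)/(227 + M) (b(h, M) = (h + 21)/(M + 227) = (21 + h)/(227 + M))
b((-19 - 151) + 2, -535) + a(86) = (21 + ((-19 - 151) + 2))/(227 - 535) - 1*86*(12 + 7*86) = (21 + (-170 + 2))/(-308) - 1*86*(12 + 602) = -(21 - 168)/308 - 1*86*614 = -1/308*(-147) - 52804 = 21/44 - 52804 = -2323355/44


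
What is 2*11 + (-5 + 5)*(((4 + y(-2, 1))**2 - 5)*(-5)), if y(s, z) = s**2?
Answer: 22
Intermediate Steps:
2*11 + (-5 + 5)*(((4 + y(-2, 1))**2 - 5)*(-5)) = 2*11 + (-5 + 5)*(((4 + (-2)**2)**2 - 5)*(-5)) = 22 + 0*(((4 + 4)**2 - 5)*(-5)) = 22 + 0*((8**2 - 5)*(-5)) = 22 + 0*((64 - 5)*(-5)) = 22 + 0*(59*(-5)) = 22 + 0*(-295) = 22 + 0 = 22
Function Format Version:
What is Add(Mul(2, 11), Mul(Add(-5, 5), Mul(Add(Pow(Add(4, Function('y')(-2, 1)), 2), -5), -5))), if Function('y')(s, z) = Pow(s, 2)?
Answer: 22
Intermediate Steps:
Add(Mul(2, 11), Mul(Add(-5, 5), Mul(Add(Pow(Add(4, Function('y')(-2, 1)), 2), -5), -5))) = Add(Mul(2, 11), Mul(Add(-5, 5), Mul(Add(Pow(Add(4, Pow(-2, 2)), 2), -5), -5))) = Add(22, Mul(0, Mul(Add(Pow(Add(4, 4), 2), -5), -5))) = Add(22, Mul(0, Mul(Add(Pow(8, 2), -5), -5))) = Add(22, Mul(0, Mul(Add(64, -5), -5))) = Add(22, Mul(0, Mul(59, -5))) = Add(22, Mul(0, -295)) = Add(22, 0) = 22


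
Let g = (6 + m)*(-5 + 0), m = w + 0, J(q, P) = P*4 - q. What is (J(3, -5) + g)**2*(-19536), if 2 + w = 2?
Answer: -54876624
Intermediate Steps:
J(q, P) = -q + 4*P (J(q, P) = 4*P - q = -q + 4*P)
w = 0 (w = -2 + 2 = 0)
m = 0 (m = 0 + 0 = 0)
g = -30 (g = (6 + 0)*(-5 + 0) = 6*(-5) = -30)
(J(3, -5) + g)**2*(-19536) = ((-1*3 + 4*(-5)) - 30)**2*(-19536) = ((-3 - 20) - 30)**2*(-19536) = (-23 - 30)**2*(-19536) = (-53)**2*(-19536) = 2809*(-19536) = -54876624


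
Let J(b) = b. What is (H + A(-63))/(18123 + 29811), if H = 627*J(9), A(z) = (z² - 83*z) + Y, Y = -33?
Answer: 2468/7989 ≈ 0.30892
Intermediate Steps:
A(z) = -33 + z² - 83*z (A(z) = (z² - 83*z) - 33 = -33 + z² - 83*z)
H = 5643 (H = 627*9 = 5643)
(H + A(-63))/(18123 + 29811) = (5643 + (-33 + (-63)² - 83*(-63)))/(18123 + 29811) = (5643 + (-33 + 3969 + 5229))/47934 = (5643 + 9165)*(1/47934) = 14808*(1/47934) = 2468/7989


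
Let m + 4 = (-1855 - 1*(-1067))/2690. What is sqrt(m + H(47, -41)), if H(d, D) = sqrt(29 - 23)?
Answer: sqrt(-7766030 + 1809025*sqrt(6))/1345 ≈ 1.3577*I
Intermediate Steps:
H(d, D) = sqrt(6)
m = -5774/1345 (m = -4 + (-1855 - 1*(-1067))/2690 = -4 + (-1855 + 1067)*(1/2690) = -4 - 788*1/2690 = -4 - 394/1345 = -5774/1345 ≈ -4.2929)
sqrt(m + H(47, -41)) = sqrt(-5774/1345 + sqrt(6))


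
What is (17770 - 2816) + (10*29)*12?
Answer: 18434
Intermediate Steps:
(17770 - 2816) + (10*29)*12 = 14954 + 290*12 = 14954 + 3480 = 18434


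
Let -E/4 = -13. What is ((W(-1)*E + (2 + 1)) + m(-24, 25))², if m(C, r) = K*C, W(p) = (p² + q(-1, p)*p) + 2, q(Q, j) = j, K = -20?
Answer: 477481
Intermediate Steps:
E = 52 (E = -4*(-13) = 52)
W(p) = 2 + 2*p² (W(p) = (p² + p*p) + 2 = (p² + p²) + 2 = 2*p² + 2 = 2 + 2*p²)
m(C, r) = -20*C
((W(-1)*E + (2 + 1)) + m(-24, 25))² = (((2 + 2*(-1)²)*52 + (2 + 1)) - 20*(-24))² = (((2 + 2*1)*52 + 3) + 480)² = (((2 + 2)*52 + 3) + 480)² = ((4*52 + 3) + 480)² = ((208 + 3) + 480)² = (211 + 480)² = 691² = 477481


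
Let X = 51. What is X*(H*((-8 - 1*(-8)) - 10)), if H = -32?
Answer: 16320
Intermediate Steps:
X*(H*((-8 - 1*(-8)) - 10)) = 51*(-32*((-8 - 1*(-8)) - 10)) = 51*(-32*((-8 + 8) - 10)) = 51*(-32*(0 - 10)) = 51*(-32*(-10)) = 51*320 = 16320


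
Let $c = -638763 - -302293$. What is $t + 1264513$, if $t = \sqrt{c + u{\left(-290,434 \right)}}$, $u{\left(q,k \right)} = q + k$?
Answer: $1264513 + i \sqrt{336326} \approx 1.2645 \cdot 10^{6} + 579.94 i$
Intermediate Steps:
$u{\left(q,k \right)} = k + q$
$c = -336470$ ($c = -638763 + 302293 = -336470$)
$t = i \sqrt{336326}$ ($t = \sqrt{-336470 + \left(434 - 290\right)} = \sqrt{-336470 + 144} = \sqrt{-336326} = i \sqrt{336326} \approx 579.94 i$)
$t + 1264513 = i \sqrt{336326} + 1264513 = 1264513 + i \sqrt{336326}$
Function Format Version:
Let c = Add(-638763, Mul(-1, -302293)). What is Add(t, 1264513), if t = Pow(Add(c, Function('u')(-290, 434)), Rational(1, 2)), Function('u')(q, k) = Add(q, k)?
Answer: Add(1264513, Mul(I, Pow(336326, Rational(1, 2)))) ≈ Add(1.2645e+6, Mul(579.94, I))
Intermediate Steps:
Function('u')(q, k) = Add(k, q)
c = -336470 (c = Add(-638763, 302293) = -336470)
t = Mul(I, Pow(336326, Rational(1, 2))) (t = Pow(Add(-336470, Add(434, -290)), Rational(1, 2)) = Pow(Add(-336470, 144), Rational(1, 2)) = Pow(-336326, Rational(1, 2)) = Mul(I, Pow(336326, Rational(1, 2))) ≈ Mul(579.94, I))
Add(t, 1264513) = Add(Mul(I, Pow(336326, Rational(1, 2))), 1264513) = Add(1264513, Mul(I, Pow(336326, Rational(1, 2))))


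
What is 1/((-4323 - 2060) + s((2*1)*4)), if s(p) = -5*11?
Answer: -1/6438 ≈ -0.00015533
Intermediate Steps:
s(p) = -55
1/((-4323 - 2060) + s((2*1)*4)) = 1/((-4323 - 2060) - 55) = 1/(-6383 - 55) = 1/(-6438) = -1/6438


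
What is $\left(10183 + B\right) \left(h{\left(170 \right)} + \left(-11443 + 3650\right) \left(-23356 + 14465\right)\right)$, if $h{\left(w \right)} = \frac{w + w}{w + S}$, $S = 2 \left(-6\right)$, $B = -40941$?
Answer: $- \frac{168360607386426}{79} \approx -2.1311 \cdot 10^{12}$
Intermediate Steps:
$S = -12$
$h{\left(w \right)} = \frac{2 w}{-12 + w}$ ($h{\left(w \right)} = \frac{w + w}{w - 12} = \frac{2 w}{-12 + w}$)
$\left(10183 + B\right) \left(h{\left(170 \right)} + \left(-11443 + 3650\right) \left(-23356 + 14465\right)\right) = \left(10183 - 40941\right) \left(2 \cdot 170 \frac{1}{-12 + 170} + \left(-11443 + 3650\right) \left(-23356 + 14465\right)\right) = - 30758 \left(2 \cdot 170 \cdot \frac{1}{158} - -69287563\right) = - 30758 \left(2 \cdot 170 \cdot \frac{1}{158} + 69287563\right) = - 30758 \left(\frac{170}{79} + 69287563\right) = \left(-30758\right) \frac{5473717647}{79} = - \frac{168360607386426}{79}$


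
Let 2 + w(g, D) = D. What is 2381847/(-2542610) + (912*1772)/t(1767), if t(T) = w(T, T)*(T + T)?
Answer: -18855743849/27823781230 ≈ -0.67768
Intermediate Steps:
w(g, D) = -2 + D
t(T) = 2*T*(-2 + T) (t(T) = (-2 + T)*(T + T) = (-2 + T)*(2*T) = 2*T*(-2 + T))
2381847/(-2542610) + (912*1772)/t(1767) = 2381847/(-2542610) + (912*1772)/((2*1767*(-2 + 1767))) = 2381847*(-1/2542610) + 1616064/((2*1767*1765)) = -2381847/2542610 + 1616064/6237510 = -2381847/2542610 + 1616064*(1/6237510) = -2381847/2542610 + 14176/54715 = -18855743849/27823781230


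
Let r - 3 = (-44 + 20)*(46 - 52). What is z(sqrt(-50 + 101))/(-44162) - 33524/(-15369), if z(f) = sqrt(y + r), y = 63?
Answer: 33524/15369 - sqrt(210)/44162 ≈ 2.1809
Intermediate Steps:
r = 147 (r = 3 + (-44 + 20)*(46 - 52) = 3 - 24*(-6) = 3 + 144 = 147)
z(f) = sqrt(210) (z(f) = sqrt(63 + 147) = sqrt(210))
z(sqrt(-50 + 101))/(-44162) - 33524/(-15369) = sqrt(210)/(-44162) - 33524/(-15369) = sqrt(210)*(-1/44162) - 33524*(-1/15369) = -sqrt(210)/44162 + 33524/15369 = 33524/15369 - sqrt(210)/44162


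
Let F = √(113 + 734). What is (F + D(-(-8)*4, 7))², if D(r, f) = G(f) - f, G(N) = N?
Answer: 847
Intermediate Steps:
F = 11*√7 (F = √847 = 11*√7 ≈ 29.103)
D(r, f) = 0 (D(r, f) = f - f = 0)
(F + D(-(-8)*4, 7))² = (11*√7 + 0)² = (11*√7)² = 847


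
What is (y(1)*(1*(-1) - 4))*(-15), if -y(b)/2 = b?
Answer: -150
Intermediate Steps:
y(b) = -2*b
(y(1)*(1*(-1) - 4))*(-15) = ((-2*1)*(1*(-1) - 4))*(-15) = -2*(-1 - 4)*(-15) = -2*(-5)*(-15) = 10*(-15) = -150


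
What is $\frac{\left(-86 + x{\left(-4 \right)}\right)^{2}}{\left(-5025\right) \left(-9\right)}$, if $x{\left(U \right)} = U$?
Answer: $\frac{12}{67} \approx 0.1791$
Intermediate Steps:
$\frac{\left(-86 + x{\left(-4 \right)}\right)^{2}}{\left(-5025\right) \left(-9\right)} = \frac{\left(-86 - 4\right)^{2}}{\left(-5025\right) \left(-9\right)} = \frac{\left(-90\right)^{2}}{45225} = 8100 \cdot \frac{1}{45225} = \frac{12}{67}$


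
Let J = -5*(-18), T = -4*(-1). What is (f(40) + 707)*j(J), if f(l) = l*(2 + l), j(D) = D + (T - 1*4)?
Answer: 214830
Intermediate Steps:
T = 4
J = 90
j(D) = D (j(D) = D + (4 - 1*4) = D + (4 - 4) = D + 0 = D)
(f(40) + 707)*j(J) = (40*(2 + 40) + 707)*90 = (40*42 + 707)*90 = (1680 + 707)*90 = 2387*90 = 214830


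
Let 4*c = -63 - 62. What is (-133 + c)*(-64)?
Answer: 10512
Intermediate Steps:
c = -125/4 (c = (-63 - 62)/4 = (¼)*(-125) = -125/4 ≈ -31.250)
(-133 + c)*(-64) = (-133 - 125/4)*(-64) = -657/4*(-64) = 10512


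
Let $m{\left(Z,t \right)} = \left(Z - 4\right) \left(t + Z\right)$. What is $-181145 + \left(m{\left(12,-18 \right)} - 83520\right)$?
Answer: $-264713$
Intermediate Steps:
$m{\left(Z,t \right)} = \left(-4 + Z\right) \left(Z + t\right)$
$-181145 + \left(m{\left(12,-18 \right)} - 83520\right) = -181145 + \left(\left(12^{2} - 48 - -72 + 12 \left(-18\right)\right) - 83520\right) = -181145 + \left(\left(144 - 48 + 72 - 216\right) - 83520\right) = -181145 - 83568 = -264713$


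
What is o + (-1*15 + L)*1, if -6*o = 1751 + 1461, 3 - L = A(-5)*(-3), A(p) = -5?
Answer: -1687/3 ≈ -562.33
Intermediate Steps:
L = -12 (L = 3 - (-5)*(-3) = 3 - 1*15 = 3 - 15 = -12)
o = -1606/3 (o = -(1751 + 1461)/6 = -⅙*3212 = -1606/3 ≈ -535.33)
o + (-1*15 + L)*1 = -1606/3 + (-1*15 - 12)*1 = -1606/3 + (-15 - 12)*1 = -1606/3 - 27*1 = -1606/3 - 27 = -1687/3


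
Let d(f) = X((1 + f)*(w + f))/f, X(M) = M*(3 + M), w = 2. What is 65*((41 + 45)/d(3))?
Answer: 1677/46 ≈ 36.457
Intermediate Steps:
d(f) = (1 + f)*(2 + f)*(3 + (1 + f)*(2 + f))/f (d(f) = (((1 + f)*(2 + f))*(3 + (1 + f)*(2 + f)))/f = ((1 + f)*(2 + f)*(3 + (1 + f)*(2 + f)))/f = (1 + f)*(2 + f)*(3 + (1 + f)*(2 + f))/f)
65*((41 + 45)/d(3)) = 65*((41 + 45)/(21 + 3³ + 6*3² + 10/3 + 16*3)) = 65*(86/(21 + 27 + 6*9 + 10*(⅓) + 48)) = 65*(86/(21 + 27 + 54 + 10/3 + 48)) = 65*(86/(460/3)) = 65*(86*(3/460)) = 65*(129/230) = 1677/46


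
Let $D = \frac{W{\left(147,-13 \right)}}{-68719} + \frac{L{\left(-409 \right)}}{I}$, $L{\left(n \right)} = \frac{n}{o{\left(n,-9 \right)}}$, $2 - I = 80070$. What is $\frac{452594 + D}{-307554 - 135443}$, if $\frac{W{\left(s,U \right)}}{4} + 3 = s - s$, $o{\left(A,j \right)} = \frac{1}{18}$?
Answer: $- \frac{1245129998315971}{1218727472288662} \approx -1.0217$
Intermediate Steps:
$I = -80068$ ($I = 2 - 80070 = -80068$)
$o{\left(A,j \right)} = \frac{1}{18}$
$L{\left(n \right)} = 18 n$ ($L{\left(n \right)} = n \frac{1}{\frac{1}{18}} = n 18 = 18 n$)
$W{\left(s,U \right)} = -12$ ($W{\left(s,U \right)} = -12 + 4 \left(s - s\right) = -12 + 4 \cdot 0 = -12 + 0 = -12$)
$D = \frac{253435047}{2751096446}$ ($D = - \frac{12}{-68719} + \frac{18 \left(-409\right)}{-80068} = \left(-12\right) \left(- \frac{1}{68719}\right) - - \frac{3681}{40034} = \frac{12}{68719} + \frac{3681}{40034} = \frac{253435047}{2751096446} \approx 0.092121$)
$\frac{452594 + D}{-307554 - 135443} = \frac{452594 + \frac{253435047}{2751096446}}{-307554 - 135443} = \frac{1245129998315971}{2751096446 \left(-442997\right)} = \frac{1245129998315971}{2751096446} \left(- \frac{1}{442997}\right) = - \frac{1245129998315971}{1218727472288662}$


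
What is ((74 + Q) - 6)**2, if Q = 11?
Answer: 6241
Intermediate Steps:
((74 + Q) - 6)**2 = ((74 + 11) - 6)**2 = (85 - 6)**2 = 79**2 = 6241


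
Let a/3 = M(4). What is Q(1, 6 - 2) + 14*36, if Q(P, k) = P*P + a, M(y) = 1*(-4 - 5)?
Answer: 478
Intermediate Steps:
M(y) = -9 (M(y) = 1*(-9) = -9)
a = -27 (a = 3*(-9) = -27)
Q(P, k) = -27 + P² (Q(P, k) = P*P - 27 = P² - 27 = -27 + P²)
Q(1, 6 - 2) + 14*36 = (-27 + 1²) + 14*36 = (-27 + 1) + 504 = -26 + 504 = 478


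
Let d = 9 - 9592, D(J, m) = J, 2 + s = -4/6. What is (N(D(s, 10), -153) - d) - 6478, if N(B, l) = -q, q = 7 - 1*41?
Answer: 3139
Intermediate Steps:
s = -8/3 (s = -2 - 4/6 = -2 - 4*1/6 = -2 - 2/3 = -8/3 ≈ -2.6667)
q = -34 (q = 7 - 41 = -34)
d = -9583
N(B, l) = 34 (N(B, l) = -1*(-34) = 34)
(N(D(s, 10), -153) - d) - 6478 = (34 - 1*(-9583)) - 6478 = (34 + 9583) - 6478 = 9617 - 6478 = 3139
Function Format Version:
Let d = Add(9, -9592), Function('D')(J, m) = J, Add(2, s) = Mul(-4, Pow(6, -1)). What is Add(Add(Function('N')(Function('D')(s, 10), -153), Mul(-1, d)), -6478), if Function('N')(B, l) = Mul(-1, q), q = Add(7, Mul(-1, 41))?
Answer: 3139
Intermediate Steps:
s = Rational(-8, 3) (s = Add(-2, Mul(-4, Pow(6, -1))) = Add(-2, Mul(-4, Rational(1, 6))) = Add(-2, Rational(-2, 3)) = Rational(-8, 3) ≈ -2.6667)
q = -34 (q = Add(7, -41) = -34)
d = -9583
Function('N')(B, l) = 34 (Function('N')(B, l) = Mul(-1, -34) = 34)
Add(Add(Function('N')(Function('D')(s, 10), -153), Mul(-1, d)), -6478) = Add(Add(34, Mul(-1, -9583)), -6478) = Add(Add(34, 9583), -6478) = Add(9617, -6478) = 3139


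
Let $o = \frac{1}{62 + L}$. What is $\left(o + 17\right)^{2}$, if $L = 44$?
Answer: $\frac{3250809}{11236} \approx 289.32$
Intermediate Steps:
$o = \frac{1}{106}$ ($o = \frac{1}{62 + 44} = \frac{1}{106} \approx 0.009434$)
$\left(o + 17\right)^{2} = \left(\frac{1}{106} + 17\right)^{2} = \left(\frac{1803}{106}\right)^{2} = \frac{3250809}{11236}$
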